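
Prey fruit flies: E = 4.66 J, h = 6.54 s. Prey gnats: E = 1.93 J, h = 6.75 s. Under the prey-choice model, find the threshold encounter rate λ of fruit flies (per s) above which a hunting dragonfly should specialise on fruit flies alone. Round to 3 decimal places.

The zero-one rule: include gnats iff E₂/h₂ > λE₁/(1+λh₁). Equality gives the switch point.
λE₁h₂ = E₂ + λE₂h₁ ⇒ λ = E₂/(E₁h₂ − E₂h₁) = 1.93/(31.46 − 12.62) = 0.1025 per s.

0.102 per s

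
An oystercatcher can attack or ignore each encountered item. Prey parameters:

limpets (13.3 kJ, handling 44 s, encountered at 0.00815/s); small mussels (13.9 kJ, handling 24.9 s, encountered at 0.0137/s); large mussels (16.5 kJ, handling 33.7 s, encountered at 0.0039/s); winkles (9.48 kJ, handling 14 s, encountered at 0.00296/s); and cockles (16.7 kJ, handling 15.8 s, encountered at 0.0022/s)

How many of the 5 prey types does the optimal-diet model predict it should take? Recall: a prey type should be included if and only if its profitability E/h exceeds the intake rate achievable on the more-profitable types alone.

Profitabilities (E/h, kJ/s): cockles 1.06, winkles 0.677, small mussels 0.558, large mussels 0.49, limpets 0.302. Add prey in this order while the next type's profitability exceeds the intake rate on those already taken.
Rate on top 1: 0.03551. winkles: 0.677 > 0.03551 → include.
Rate on top 2: 0.06021. small mussels: 0.558 > 0.06021 → include.
Rate on top 3: 0.1801. large mussels: 0.49 > 0.1801 → include.
Rate on top 4: 0.2063. limpets: 0.302 > 0.2063 → include.
Optimal diet: cockles, winkles, small mussels, large mussels, limpets — 5 of 5 types.

5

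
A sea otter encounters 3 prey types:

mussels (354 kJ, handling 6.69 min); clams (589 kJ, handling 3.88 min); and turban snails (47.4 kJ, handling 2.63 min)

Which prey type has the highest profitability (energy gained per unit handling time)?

In descending order of E/h:
clams: 589/3.88 = 152 kJ/min
mussels: 354/6.69 = 52.9 kJ/min
turban snails: 47.4/2.63 = 18 kJ/min

clams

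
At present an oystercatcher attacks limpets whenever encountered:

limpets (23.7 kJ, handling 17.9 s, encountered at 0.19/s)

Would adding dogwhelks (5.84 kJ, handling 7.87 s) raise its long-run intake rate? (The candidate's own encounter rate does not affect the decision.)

No

Intake rate on the current diet: R = (0.19×23.7) / (1 + 0.19×17.9) = 4.503/4.401 = 1.023 kJ/s.
dogwhelks: E/h = 5.84/7.87 = 0.7421 kJ/s.
Since 0.7421 < R, time spent handling dogwhelks is better spent searching.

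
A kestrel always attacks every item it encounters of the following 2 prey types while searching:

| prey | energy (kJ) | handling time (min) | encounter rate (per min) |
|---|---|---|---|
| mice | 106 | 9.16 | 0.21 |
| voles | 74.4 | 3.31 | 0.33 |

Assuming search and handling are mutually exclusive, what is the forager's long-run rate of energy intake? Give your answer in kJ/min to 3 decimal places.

R = Σλ_iE_i / (1 + Σλ_ih_i)
Numerator: 0.21×106 + 0.33×74.4 = 46.81
Denominator: 1 + 0.21×9.16 + 0.33×3.31 = 4.016
R = 46.81/4.016 = 11.66 kJ/min

11.657 kJ/min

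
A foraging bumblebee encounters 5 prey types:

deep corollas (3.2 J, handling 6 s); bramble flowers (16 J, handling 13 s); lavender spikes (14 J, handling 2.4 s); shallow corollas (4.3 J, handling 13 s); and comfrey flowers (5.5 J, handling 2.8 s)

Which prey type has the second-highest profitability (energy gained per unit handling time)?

comfrey flowers

Profitability E/h (J/s): deep corollas = 3.2/6 = 0.533, bramble flowers = 16/13 = 1.23, lavender spikes = 14/2.4 = 5.83, shallow corollas = 4.3/13 = 0.331, comfrey flowers = 5.5/2.8 = 1.96.
Ranked: lavender spikes > comfrey flowers > bramble flowers > deep corollas > shallow corollas.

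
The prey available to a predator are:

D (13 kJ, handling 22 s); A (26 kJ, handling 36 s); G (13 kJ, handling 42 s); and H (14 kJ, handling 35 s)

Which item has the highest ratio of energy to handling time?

In descending order of E/h:
A: 26/36 = 0.722 kJ/s
D: 13/22 = 0.591 kJ/s
H: 14/35 = 0.4 kJ/s
G: 13/42 = 0.31 kJ/s

A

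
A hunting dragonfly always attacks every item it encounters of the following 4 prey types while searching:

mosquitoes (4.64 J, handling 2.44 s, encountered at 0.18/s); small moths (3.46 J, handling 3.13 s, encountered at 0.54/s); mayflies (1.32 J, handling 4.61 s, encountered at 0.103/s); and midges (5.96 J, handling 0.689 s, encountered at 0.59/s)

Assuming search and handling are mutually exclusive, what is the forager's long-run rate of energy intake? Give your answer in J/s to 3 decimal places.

1.585 J/s

R = Σλ_iE_i / (1 + Σλ_ih_i)
Numerator: 0.18×4.64 + 0.54×3.46 + 0.103×1.32 + 0.59×5.96 = 6.356
Denominator: 1 + 0.18×2.44 + 0.54×3.13 + 0.103×4.61 + 0.59×0.689 = 4.011
R = 6.356/4.011 = 1.585 J/s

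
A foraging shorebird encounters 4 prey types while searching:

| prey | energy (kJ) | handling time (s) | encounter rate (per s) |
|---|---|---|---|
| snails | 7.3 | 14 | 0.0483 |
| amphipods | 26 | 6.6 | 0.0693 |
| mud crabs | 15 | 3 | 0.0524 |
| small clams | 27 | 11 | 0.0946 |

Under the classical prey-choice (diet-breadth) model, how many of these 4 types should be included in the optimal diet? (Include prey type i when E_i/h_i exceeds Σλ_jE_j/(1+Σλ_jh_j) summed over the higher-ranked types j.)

3

Profitabilities (E/h, kJ/s): mud crabs 5, amphipods 3.94, small clams 2.45, snails 0.521. Add prey in this order while the next type's profitability exceeds the intake rate on those already taken.
Rate on top 1: 0.6792. amphipods: 3.94 > 0.6792 → include.
Rate on top 2: 1.603. small clams: 2.45 > 1.603 → include.
Rate on top 3: 1.937. snails: 0.521 < 1.937 → exclude; stop.
Optimal diet: mud crabs, amphipods, small clams — 3 of 4 types.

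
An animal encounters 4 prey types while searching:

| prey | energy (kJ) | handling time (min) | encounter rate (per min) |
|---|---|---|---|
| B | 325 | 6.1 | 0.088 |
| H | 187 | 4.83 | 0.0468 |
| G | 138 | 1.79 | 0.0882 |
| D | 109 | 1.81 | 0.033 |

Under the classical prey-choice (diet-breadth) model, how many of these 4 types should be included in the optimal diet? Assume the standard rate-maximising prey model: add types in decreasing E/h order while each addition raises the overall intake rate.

4

Profitabilities (E/h, kJ/min): G 77.1, D 60.2, B 53.3, H 38.7. Add prey in this order while the next type's profitability exceeds the intake rate on those already taken.
Rate on top 1: 10.51. D: 60.2 > 10.51 → include.
Rate on top 2: 12.95. B: 53.3 > 12.95 → include.
Rate on top 3: 25.29. H: 38.7 > 25.29 → include.
Optimal diet: G, D, B, H — 4 of 4 types.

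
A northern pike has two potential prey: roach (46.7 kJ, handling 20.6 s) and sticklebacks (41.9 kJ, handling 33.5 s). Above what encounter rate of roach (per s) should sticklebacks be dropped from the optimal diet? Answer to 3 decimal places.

Drop sticklebacks once their profitability E₂/h₂ falls below the rate achievable on roach alone: E₂/h₂ = λE₁/(1 + λh₁).
Solve for λ: λE₁h₂ = E₂(1 + λh₁) → λ(E₁h₂ − E₂h₁) = E₂ → λ = E₂/(E₁h₂ − E₂h₁).
λ = 41.9/(46.7×33.5 − 41.9×20.6) = 41.9/701.3 = 0.05975 per s.

0.060 per s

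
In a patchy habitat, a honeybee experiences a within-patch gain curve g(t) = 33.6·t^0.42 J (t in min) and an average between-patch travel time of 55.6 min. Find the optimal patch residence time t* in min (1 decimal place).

40.3 min

By the marginal value theorem, leave when the instantaneous gain rate g'(t) equals the habitat-wide average g(t)/(T + t).
g'(t) = 0.42·33.6·t^-0.58. Setting 0.42·33.6·t^-0.58 = 33.6·t^0.42/(55.6+t) gives 0.42(55.6+t) = t, so 0.58·t = 0.42×55.6.
t* = 0.42×55.6/0.58 = 40.26 min.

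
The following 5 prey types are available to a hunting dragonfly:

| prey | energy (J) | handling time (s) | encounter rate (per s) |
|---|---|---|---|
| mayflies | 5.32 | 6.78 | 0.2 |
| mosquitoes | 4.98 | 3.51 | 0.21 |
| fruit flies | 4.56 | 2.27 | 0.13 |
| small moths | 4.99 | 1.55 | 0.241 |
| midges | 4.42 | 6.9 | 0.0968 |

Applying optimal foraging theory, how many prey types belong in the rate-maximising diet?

Rank by E/h (J/s): small moths 3.22, fruit flies 2.01, mosquitoes 1.42, mayflies 0.785, midges 0.641. Include each in turn until the next type's E/h falls below the running intake rate.
Rate on top 1: 0.8755. fruit flies: 2.01 > 0.8755 → include.
Rate on top 2: 1.076. mosquitoes: 1.42 > 1.076 → include.
Rate on top 3: 1.181. mayflies: 0.785 < 1.181 → exclude; stop.
Optimal diet: small moths, fruit flies, mosquitoes — 3 of 5 types.

3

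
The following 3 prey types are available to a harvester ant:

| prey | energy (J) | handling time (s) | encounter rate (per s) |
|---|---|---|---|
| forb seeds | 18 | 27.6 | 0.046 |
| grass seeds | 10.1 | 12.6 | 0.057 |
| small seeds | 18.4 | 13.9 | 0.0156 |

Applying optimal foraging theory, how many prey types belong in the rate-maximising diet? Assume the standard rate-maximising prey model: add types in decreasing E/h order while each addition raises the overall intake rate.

Rank by E/h (J/s): small seeds 1.32, grass seeds 0.802, forb seeds 0.652. Include each in turn until the next type's E/h falls below the running intake rate.
Rate on top 1: 0.2359. grass seeds: 0.802 > 0.2359 → include.
Rate on top 2: 0.4459. forb seeds: 0.652 > 0.4459 → include.
Optimal diet: small seeds, grass seeds, forb seeds — 3 of 3 types.

3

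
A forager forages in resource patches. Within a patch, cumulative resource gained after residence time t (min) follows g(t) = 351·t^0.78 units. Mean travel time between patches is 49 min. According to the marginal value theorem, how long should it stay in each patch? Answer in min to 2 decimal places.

173.73 min

Maximise g(t)/(T+t): set derivative to zero → g'(t)(T+t) = g(t).
g'(t) = 0.78·351·t^-0.22. Setting 0.78·351·t^-0.22 = 351·t^0.78/(49+t) gives 0.78(49+t) = t, so 0.22·t = 0.78×49.
t* = 0.78×49/0.22 = 173.7 min.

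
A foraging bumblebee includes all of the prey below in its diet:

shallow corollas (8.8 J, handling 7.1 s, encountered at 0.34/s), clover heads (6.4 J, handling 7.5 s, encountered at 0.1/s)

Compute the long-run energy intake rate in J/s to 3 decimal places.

Energy encountered per unit search time: 0.34×8.8 + 0.1×6.4 = 3.632 J/s.
Handling time per unit search time: 0.34×7.1 + 0.1×7.5 = 3.164.
Rate = 3.632/(1 + 3.164) = 0.8722 J/s.

0.872 J/s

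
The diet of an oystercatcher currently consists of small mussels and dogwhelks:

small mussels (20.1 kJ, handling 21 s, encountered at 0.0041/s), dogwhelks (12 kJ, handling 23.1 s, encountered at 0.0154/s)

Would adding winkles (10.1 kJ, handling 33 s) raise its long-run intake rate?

Yes

Intake rate on the current diet: R = (0.0041×20.1 + 0.0154×12) / (1 + 0.0041×21 + 0.0154×23.1) = 0.2672/1.442 = 0.1853 kJ/s.
winkles: E/h = 10.1/33 = 0.3061 kJ/s.
0.3061 > 0.1853, so adding winkles raises the average — include it.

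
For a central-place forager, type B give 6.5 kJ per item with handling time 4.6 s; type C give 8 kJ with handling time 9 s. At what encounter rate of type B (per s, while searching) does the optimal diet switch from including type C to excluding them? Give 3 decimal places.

0.369 per s

Drop type C once their profitability E₂/h₂ falls below the rate achievable on type B alone: E₂/h₂ = λE₁/(1 + λh₁).
Solve for λ: λE₁h₂ = E₂(1 + λh₁) → λ(E₁h₂ − E₂h₁) = E₂ → λ = E₂/(E₁h₂ − E₂h₁).
λ = 8/(6.5×9 − 8×4.6) = 8/21.7 = 0.3687 per s.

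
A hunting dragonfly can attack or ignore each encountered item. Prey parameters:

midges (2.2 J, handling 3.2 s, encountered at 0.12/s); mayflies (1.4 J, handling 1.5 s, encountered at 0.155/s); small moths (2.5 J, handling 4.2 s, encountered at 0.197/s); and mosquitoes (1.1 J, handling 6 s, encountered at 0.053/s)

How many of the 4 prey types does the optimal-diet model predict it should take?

Profitabilities (E/h, J/s): mayflies 0.933, midges 0.688, small moths 0.595, mosquitoes 0.183. Add prey in this order while the next type's profitability exceeds the intake rate on those already taken.
Rate on top 1: 0.1761. midges: 0.688 > 0.1761 → include.
Rate on top 2: 0.2976. small moths: 0.595 > 0.2976 → include.
Rate on top 3: 0.3983. mosquitoes: 0.183 < 0.3983 → exclude; stop.
Optimal diet: mayflies, midges, small moths — 3 of 4 types.

3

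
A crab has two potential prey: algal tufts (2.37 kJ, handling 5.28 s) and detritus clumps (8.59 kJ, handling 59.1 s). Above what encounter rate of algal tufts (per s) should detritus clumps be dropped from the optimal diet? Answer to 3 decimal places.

At the threshold, the rate on algal tufts alone equals the profitability of detritus clumps: λ·2.37/(1 + λ·5.28) = 8.59/59.1 = 0.1453.
Rearranging, λ(2.37 − 0.1453×5.28) = 0.1453, so λ = 0.1453/1.603 = 0.0907 per s.

0.091 per s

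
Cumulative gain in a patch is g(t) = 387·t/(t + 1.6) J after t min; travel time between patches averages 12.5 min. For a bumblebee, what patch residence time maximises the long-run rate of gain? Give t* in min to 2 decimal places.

4.47 min

Optimal t* satisfies g'(t*) = g(t*)/(T + t*).
g'(t) = 387·1.6/(t + 1.6)². Setting 387·1.6/(t+1.6)² = 387t/[(t+1.6)(12.5+t)] gives 1.6(12.5+t) = t(t+1.6), so t² = 1.6×12.5 = 20.
t* = √20 = 4.472 min.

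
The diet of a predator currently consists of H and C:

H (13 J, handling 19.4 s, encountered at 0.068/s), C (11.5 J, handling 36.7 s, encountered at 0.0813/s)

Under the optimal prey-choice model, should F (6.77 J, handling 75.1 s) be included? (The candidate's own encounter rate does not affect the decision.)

Current rate: (0.068×13 + 0.0813×11.5)/(1 + 0.068×19.4 + 0.0813×36.7) = 0.343 J/s.
Profitability of F: 6.77/75.1 = 0.09015 J/s.
Since 0.09015 < R, time spent handling F is better spent searching.

No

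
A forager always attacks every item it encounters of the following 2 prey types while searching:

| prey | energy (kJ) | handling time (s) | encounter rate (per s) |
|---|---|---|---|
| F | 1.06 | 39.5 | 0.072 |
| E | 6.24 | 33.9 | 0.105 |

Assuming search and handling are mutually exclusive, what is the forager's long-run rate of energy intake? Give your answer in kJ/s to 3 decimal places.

R = Σλ_iE_i / (1 + Σλ_ih_i)
Numerator: 0.072×1.06 + 0.105×6.24 = 0.7315
Denominator: 1 + 0.072×39.5 + 0.105×33.9 = 7.403
R = 0.7315/7.403 = 0.09881 kJ/s

0.099 kJ/s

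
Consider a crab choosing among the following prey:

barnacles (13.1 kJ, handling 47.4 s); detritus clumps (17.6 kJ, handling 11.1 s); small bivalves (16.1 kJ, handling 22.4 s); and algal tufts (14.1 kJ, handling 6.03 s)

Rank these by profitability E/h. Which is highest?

In descending order of E/h:
algal tufts: 14.1/6.03 = 2.34 kJ/s
detritus clumps: 17.6/11.1 = 1.59 kJ/s
small bivalves: 16.1/22.4 = 0.719 kJ/s
barnacles: 13.1/47.4 = 0.276 kJ/s

algal tufts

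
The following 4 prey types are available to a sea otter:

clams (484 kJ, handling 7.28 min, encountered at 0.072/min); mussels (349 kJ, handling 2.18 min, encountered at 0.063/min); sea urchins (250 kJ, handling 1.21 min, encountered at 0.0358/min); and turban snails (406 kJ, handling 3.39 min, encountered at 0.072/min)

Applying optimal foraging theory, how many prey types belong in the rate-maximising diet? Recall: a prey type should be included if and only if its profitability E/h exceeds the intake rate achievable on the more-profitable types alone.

4

Rank by E/h (kJ/min): sea urchins 207, mussels 160, turban snails 120, clams 66.5. Include each in turn until the next type's E/h falls below the running intake rate.
Rate on top 1: 8.578. mussels: 160 > 8.578 → include.
Rate on top 2: 26.2. turban snails: 120 > 26.2 → include.
Rate on top 3: 42.23. clams: 66.5 > 42.23 → include.
Optimal diet: sea urchins, mussels, turban snails, clams — 4 of 4 types.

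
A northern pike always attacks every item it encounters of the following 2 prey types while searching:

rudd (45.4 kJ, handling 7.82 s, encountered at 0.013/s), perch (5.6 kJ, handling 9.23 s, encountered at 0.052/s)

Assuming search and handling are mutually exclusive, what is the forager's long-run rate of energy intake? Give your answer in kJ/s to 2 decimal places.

0.56 kJ/s

R = (0.013×45.4 + 0.052×5.6) / (1 + 0.013×7.82 + 0.052×9.23) = 0.8814/1.582 = 0.5573 kJ/s.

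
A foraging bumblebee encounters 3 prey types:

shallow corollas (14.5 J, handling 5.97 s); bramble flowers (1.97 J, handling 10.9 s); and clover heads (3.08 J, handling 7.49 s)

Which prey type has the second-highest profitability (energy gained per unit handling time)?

Profitability E/h (J/s): shallow corollas = 14.5/5.97 = 2.43, bramble flowers = 1.97/10.9 = 0.181, clover heads = 3.08/7.49 = 0.411.
Ranked: shallow corollas > clover heads > bramble flowers.

clover heads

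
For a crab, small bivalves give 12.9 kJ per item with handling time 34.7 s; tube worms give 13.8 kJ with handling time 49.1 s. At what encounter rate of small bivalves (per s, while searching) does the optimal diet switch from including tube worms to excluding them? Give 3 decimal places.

0.089 per s

The zero-one rule: include tube worms iff E₂/h₂ > λE₁/(1+λh₁). Equality gives the switch point.
λE₁h₂ = E₂ + λE₂h₁ ⇒ λ = E₂/(E₁h₂ − E₂h₁) = 13.8/(633.4 − 478.9) = 0.0893 per s.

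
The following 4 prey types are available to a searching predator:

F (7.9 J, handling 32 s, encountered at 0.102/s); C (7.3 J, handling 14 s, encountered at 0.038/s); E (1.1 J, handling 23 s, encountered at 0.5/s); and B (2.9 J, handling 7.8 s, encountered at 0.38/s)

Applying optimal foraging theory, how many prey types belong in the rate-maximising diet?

E/h in descending order: C 0.521, B 0.372, F 0.247, E 0.0478 J/s. The optimal diet is the largest prefix of this list for which every included type satisfies E_i/h_i > R on the types above it.
Rate on top 1: 0.1811. B: 0.372 > 0.1811 → include.
Rate on top 2: 0.3068. F: 0.247 < 0.3068 → exclude; stop.
Optimal diet: C, B — 2 of 4 types.

2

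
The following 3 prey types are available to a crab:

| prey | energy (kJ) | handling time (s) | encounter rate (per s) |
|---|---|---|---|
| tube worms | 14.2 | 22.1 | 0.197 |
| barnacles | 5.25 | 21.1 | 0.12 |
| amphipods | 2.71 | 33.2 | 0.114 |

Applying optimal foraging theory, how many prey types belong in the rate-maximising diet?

Rank by E/h (kJ/s): tube worms 0.643, barnacles 0.249, amphipods 0.0816. Include each in turn until the next type's E/h falls below the running intake rate.
Rate on top 1: 0.5225. barnacles: 0.249 < 0.5225 → exclude; stop.
Optimal diet: tube worms — 1 of 3 types.

1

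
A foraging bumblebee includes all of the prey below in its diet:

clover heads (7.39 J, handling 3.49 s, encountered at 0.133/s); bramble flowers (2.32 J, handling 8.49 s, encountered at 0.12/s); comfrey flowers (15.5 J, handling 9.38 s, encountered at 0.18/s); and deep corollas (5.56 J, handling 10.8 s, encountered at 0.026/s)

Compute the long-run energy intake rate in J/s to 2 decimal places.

0.94 J/s

R = (0.133×7.39 + 0.12×2.32 + 0.18×15.5 + 0.026×5.56) / (1 + 0.133×3.49 + 0.12×8.49 + 0.18×9.38 + 0.026×10.8) = 4.196/4.452 = 0.9424 J/s.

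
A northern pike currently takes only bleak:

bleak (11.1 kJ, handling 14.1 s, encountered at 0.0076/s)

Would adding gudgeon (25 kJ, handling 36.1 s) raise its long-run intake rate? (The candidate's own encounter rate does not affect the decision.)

Yes

Current rate: (0.0076×11.1)/(1 + 0.0076×14.1) = 0.07619 kJ/s.
Profitability of gudgeon: 25/36.1 = 0.6925 kJ/s.
Since 0.6925 > R, including gudgeon increases the long-run rate.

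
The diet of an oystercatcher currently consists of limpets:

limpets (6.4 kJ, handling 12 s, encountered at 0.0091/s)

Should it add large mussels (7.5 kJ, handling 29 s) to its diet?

On limpets alone, R = ΣλE/(1+Σλh) = 0.05824/1.109 = 0.05251 kJ/s.
Profitability of large mussels: 7.5/29 = 0.2586 kJ/s.
Since 0.2586 > R, including large mussels increases the long-run rate.

Yes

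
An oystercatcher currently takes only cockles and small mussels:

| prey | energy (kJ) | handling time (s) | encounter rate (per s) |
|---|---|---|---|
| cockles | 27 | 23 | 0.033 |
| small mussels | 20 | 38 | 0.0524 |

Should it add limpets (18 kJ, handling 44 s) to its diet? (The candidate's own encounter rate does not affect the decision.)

No

On cockles and small mussels alone, R = ΣλE/(1+Σλh) = 1.939/3.75 = 0.517 kJ/s.
Profitability of limpets: 18/44 = 0.4091 kJ/s.
0.4091 < 0.517, so adding limpets would lower the average — exclude it.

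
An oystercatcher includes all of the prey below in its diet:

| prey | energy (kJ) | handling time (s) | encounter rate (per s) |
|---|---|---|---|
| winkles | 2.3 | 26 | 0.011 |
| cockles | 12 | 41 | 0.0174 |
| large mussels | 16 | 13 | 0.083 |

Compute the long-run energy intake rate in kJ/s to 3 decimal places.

R = Σλ_iE_i / (1 + Σλ_ih_i)
Numerator: 0.011×2.3 + 0.0174×12 + 0.083×16 = 1.562
Denominator: 1 + 0.011×26 + 0.0174×41 + 0.083×13 = 3.078
R = 1.562/3.078 = 0.5074 kJ/s

0.507 kJ/s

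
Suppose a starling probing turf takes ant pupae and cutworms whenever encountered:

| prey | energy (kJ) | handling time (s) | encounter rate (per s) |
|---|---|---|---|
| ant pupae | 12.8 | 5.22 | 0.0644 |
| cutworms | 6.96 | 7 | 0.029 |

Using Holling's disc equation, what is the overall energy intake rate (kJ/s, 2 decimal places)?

Energy encountered per unit search time: 0.0644×12.8 + 0.029×6.96 = 1.026 kJ/s.
Handling time per unit search time: 0.0644×5.22 + 0.029×7 = 0.5392.
Rate = 1.026/(1 + 0.5392) = 0.6667 kJ/s.

0.67 kJ/s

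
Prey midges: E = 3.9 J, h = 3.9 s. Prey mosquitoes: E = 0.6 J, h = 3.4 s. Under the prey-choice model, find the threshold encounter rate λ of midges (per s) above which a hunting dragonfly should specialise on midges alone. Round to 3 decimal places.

Drop mosquitoes once their profitability E₂/h₂ falls below the rate achievable on midges alone: E₂/h₂ = λE₁/(1 + λh₁).
Solve for λ: λE₁h₂ = E₂(1 + λh₁) → λ(E₁h₂ − E₂h₁) = E₂ → λ = E₂/(E₁h₂ − E₂h₁).
λ = 0.6/(3.9×3.4 − 0.6×3.9) = 0.6/10.92 = 0.05495 per s.

0.055 per s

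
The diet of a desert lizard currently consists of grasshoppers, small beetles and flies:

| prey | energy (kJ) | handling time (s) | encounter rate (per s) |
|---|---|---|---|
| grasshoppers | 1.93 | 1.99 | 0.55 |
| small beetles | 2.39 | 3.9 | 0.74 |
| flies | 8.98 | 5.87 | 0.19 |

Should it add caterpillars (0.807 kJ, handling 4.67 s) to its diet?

No

Intake rate on the current diet: R = (0.55×1.93 + 0.74×2.39 + 0.19×8.98) / (1 + 0.55×1.99 + 0.74×3.9 + 0.19×5.87) = 4.536/6.096 = 0.7442 kJ/s.
caterpillars: E/h = 0.807/4.67 = 0.1728 kJ/s.
0.1728 < 0.7442, so adding caterpillars would lower the average — exclude it.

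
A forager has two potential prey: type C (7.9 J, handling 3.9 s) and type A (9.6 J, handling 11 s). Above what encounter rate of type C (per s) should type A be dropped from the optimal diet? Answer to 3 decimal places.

Drop type A once their profitability E₂/h₂ falls below the rate achievable on type C alone: E₂/h₂ = λE₁/(1 + λh₁).
Solve for λ: λE₁h₂ = E₂(1 + λh₁) → λ(E₁h₂ − E₂h₁) = E₂ → λ = E₂/(E₁h₂ − E₂h₁).
λ = 9.6/(7.9×11 − 9.6×3.9) = 9.6/49.46 = 0.1941 per s.

0.194 per s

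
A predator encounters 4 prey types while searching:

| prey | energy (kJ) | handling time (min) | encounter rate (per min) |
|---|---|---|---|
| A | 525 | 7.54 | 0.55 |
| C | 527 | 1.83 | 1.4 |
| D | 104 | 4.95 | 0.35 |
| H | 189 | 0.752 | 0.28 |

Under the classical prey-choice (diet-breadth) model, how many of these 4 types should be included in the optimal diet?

2

Profitabilities (E/h, kJ/min): C 288, H 251, A 69.6, D 21. Add prey in this order while the next type's profitability exceeds the intake rate on those already taken.
Rate on top 1: 207.1. H: 251 > 207.1 → include.
Rate on top 2: 209.6. A: 69.6 < 209.6 → exclude; stop.
Optimal diet: C, H — 2 of 4 types.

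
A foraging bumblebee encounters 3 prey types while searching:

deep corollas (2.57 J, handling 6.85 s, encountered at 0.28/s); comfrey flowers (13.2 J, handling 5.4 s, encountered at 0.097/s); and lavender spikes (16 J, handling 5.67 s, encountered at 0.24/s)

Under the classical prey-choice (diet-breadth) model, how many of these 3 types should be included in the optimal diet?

2

E/h in descending order: lavender spikes 2.82, comfrey flowers 2.44, deep corollas 0.375 J/s. The optimal diet is the largest prefix of this list for which every included type satisfies E_i/h_i > R on the types above it.
Rate on top 1: 1.627. comfrey flowers: 2.44 > 1.627 → include.
Rate on top 2: 1.775. deep corollas: 0.375 < 1.775 → exclude; stop.
Optimal diet: lavender spikes, comfrey flowers — 2 of 3 types.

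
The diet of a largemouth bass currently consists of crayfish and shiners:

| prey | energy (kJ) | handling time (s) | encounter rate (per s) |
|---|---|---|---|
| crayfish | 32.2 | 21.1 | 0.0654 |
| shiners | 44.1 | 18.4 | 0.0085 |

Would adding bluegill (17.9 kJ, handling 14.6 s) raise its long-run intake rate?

Intake rate on the current diet: R = (0.0654×32.2 + 0.0085×44.1) / (1 + 0.0654×21.1 + 0.0085×18.4) = 2.481/2.536 = 0.9781 kJ/s.
bluegill: E/h = 17.9/14.6 = 1.226 kJ/s.
1.226 > 0.9781, so adding bluegill raises the average — include it.

Yes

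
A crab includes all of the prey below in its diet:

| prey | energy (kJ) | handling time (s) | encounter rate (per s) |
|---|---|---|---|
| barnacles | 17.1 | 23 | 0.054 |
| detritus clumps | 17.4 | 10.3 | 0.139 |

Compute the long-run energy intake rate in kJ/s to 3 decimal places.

R = Σλ_iE_i / (1 + Σλ_ih_i)
Numerator: 0.054×17.1 + 0.139×17.4 = 3.342
Denominator: 1 + 0.054×23 + 0.139×10.3 = 3.674
R = 3.342/3.674 = 0.9097 kJ/s

0.910 kJ/s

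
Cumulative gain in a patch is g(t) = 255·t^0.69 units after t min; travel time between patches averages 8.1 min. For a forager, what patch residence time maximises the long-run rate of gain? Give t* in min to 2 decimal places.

18.03 min

By the marginal value theorem, leave when the instantaneous gain rate g'(t) equals the habitat-wide average g(t)/(T + t).
g'(t) = 0.69·255·t^-0.31. Setting 0.69·255·t^-0.31 = 255·t^0.69/(8.1+t) gives 0.69(8.1+t) = t, so 0.31·t = 0.69×8.1.
t* = 0.69×8.1/0.31 = 18.03 min.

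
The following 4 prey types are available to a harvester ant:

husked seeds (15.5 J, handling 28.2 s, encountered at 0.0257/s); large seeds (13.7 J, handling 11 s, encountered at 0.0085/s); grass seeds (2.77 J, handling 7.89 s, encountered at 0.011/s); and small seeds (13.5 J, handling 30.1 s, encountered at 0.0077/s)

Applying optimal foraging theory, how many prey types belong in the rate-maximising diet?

Profitabilities (E/h, J/s): large seeds 1.25, husked seeds 0.55, small seeds 0.449, grass seeds 0.351. Add prey in this order while the next type's profitability exceeds the intake rate on those already taken.
Rate on top 1: 0.1065. husked seeds: 0.55 > 0.1065 → include.
Rate on top 2: 0.2831. small seeds: 0.449 > 0.2831 → include.
Rate on top 3: 0.3018. grass seeds: 0.351 > 0.3018 → include.
Optimal diet: large seeds, husked seeds, small seeds, grass seeds — 4 of 4 types.

4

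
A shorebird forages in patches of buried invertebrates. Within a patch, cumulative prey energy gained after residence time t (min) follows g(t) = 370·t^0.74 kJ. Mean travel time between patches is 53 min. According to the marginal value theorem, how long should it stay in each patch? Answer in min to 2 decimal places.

150.85 min

By the marginal value theorem, leave when the instantaneous gain rate g'(t) equals the habitat-wide average g(t)/(T + t).
g'(t) = 0.74·370·t^-0.26. Setting 0.74·370·t^-0.26 = 370·t^0.74/(53+t) gives 0.74(53+t) = t, so 0.26·t = 0.74×53.
t* = 0.74×53/0.26 = 150.8 min.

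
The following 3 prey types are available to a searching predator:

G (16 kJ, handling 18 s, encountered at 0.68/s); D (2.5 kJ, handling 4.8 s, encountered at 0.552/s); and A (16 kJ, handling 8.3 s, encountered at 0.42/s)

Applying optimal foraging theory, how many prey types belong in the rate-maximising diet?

Profitabilities (E/h, kJ/s): A 1.93, G 0.889, D 0.521. Add prey in this order while the next type's profitability exceeds the intake rate on those already taken.
Rate on top 1: 1.498. G: 0.889 < 1.498 → exclude; stop.
Optimal diet: A — 1 of 3 types.

1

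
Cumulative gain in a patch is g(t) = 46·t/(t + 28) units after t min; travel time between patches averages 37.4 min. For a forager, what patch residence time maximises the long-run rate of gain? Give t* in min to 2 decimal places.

By the marginal value theorem, leave when the instantaneous gain rate g'(t) equals the habitat-wide average g(t)/(T + t).
g'(t) = 46·28/(t + 28)². Setting 46·28/(t+28)² = 46t/[(t+28)(37.4+t)] gives 28(37.4+t) = t(t+28), so t² = 28×37.4 = 1047.
t* = √1047 = 32.36 min.

32.36 min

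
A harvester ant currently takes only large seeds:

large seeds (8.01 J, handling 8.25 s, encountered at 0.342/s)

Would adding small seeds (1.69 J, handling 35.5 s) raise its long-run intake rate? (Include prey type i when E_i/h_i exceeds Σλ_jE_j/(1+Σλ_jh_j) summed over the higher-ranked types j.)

On large seeds alone, R = ΣλE/(1+Σλh) = 2.739/3.822 = 0.7168 J/s.
small seeds: E/h = 1.69/35.5 = 0.04761 J/s.
Since 0.04761 < R, time spent handling small seeds is better spent searching.

No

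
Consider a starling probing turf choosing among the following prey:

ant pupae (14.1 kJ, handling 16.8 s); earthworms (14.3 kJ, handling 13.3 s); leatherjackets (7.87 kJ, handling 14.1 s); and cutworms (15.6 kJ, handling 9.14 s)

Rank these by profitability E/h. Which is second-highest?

In descending order of E/h:
cutworms: 15.6/9.14 = 1.71 kJ/s
earthworms: 14.3/13.3 = 1.08 kJ/s
ant pupae: 14.1/16.8 = 0.839 kJ/s
leatherjackets: 7.87/14.1 = 0.558 kJ/s

earthworms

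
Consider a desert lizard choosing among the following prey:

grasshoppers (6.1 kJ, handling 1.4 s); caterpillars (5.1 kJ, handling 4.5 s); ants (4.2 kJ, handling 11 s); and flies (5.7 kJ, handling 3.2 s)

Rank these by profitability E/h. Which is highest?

grasshoppers

Profitability E/h (kJ/s): grasshoppers = 6.1/1.4 = 4.36, caterpillars = 5.1/4.5 = 1.13, ants = 4.2/11 = 0.382, flies = 5.7/3.2 = 1.78.
Ranked: grasshoppers > flies > caterpillars > ants.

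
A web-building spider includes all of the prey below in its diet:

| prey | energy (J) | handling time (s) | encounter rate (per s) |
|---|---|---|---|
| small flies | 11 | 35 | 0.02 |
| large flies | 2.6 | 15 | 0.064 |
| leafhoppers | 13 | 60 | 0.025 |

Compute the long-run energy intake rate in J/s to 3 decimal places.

R = (0.02×11 + 0.064×2.6 + 0.025×13) / (1 + 0.02×35 + 0.064×15 + 0.025×60) = 0.7114/4.16 = 0.171 J/s.

0.171 J/s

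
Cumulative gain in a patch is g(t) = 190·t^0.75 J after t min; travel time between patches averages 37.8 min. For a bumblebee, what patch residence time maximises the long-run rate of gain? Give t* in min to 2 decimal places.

113.40 min

By the marginal value theorem, leave when the instantaneous gain rate g'(t) equals the habitat-wide average g(t)/(T + t).
g'(t) = 0.75·190·t^-0.25. Setting 0.75·190·t^-0.25 = 190·t^0.75/(37.8+t) gives 0.75(37.8+t) = t, so 0.25·t = 0.75×37.8.
t* = 0.75×37.8/0.25 = 113.4 min.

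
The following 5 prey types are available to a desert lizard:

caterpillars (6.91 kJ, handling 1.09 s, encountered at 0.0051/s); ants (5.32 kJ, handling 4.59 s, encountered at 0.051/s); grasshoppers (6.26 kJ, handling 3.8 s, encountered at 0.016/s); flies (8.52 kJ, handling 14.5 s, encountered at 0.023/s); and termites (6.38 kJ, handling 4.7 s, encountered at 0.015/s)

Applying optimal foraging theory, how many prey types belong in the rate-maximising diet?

5

E/h in descending order: caterpillars 6.34, grasshoppers 1.65, termites 1.36, ants 1.16, flies 0.588 kJ/s. The optimal diet is the largest prefix of this list for which every included type satisfies E_i/h_i > R on the types above it.
Rate on top 1: 0.03505. grasshoppers: 1.65 > 0.03505 → include.
Rate on top 2: 0.127. termites: 1.36 > 0.127 → include.
Rate on top 3: 0.2033. ants: 1.16 > 0.2033 → include.
Rate on top 4: 0.3665. flies: 0.588 > 0.3665 → include.
Optimal diet: caterpillars, grasshoppers, termites, ants, flies — 5 of 5 types.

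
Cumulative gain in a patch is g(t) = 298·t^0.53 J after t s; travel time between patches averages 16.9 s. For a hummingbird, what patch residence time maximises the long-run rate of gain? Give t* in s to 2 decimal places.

Optimal t* satisfies g'(t*) = g(t*)/(T + t*).
g'(t) = 0.53·298·t^-0.47. Setting 0.53·298·t^-0.47 = 298·t^0.53/(16.9+t) gives 0.53(16.9+t) = t, so 0.47·t = 0.53×16.9.
t* = 0.53×16.9/0.47 = 19.06 s.

19.06 s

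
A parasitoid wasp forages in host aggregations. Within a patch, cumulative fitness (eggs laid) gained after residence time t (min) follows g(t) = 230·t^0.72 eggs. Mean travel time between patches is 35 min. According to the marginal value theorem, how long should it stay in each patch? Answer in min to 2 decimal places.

By the marginal value theorem, leave when the instantaneous gain rate g'(t) equals the habitat-wide average g(t)/(T + t).
g'(t) = 0.72·230·t^-0.28. Setting 0.72·230·t^-0.28 = 230·t^0.72/(35+t) gives 0.72(35+t) = t, so 0.28·t = 0.72×35.
t* = 0.72×35/0.28 = 90 min.

90.00 min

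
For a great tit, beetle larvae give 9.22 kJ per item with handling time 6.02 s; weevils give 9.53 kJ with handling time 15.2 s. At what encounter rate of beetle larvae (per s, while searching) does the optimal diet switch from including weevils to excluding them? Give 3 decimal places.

0.115 per s

The zero-one rule: include weevils iff E₂/h₂ > λE₁/(1+λh₁). Equality gives the switch point.
λE₁h₂ = E₂ + λE₂h₁ ⇒ λ = E₂/(E₁h₂ − E₂h₁) = 9.53/(140.1 − 57.37) = 0.1151 per s.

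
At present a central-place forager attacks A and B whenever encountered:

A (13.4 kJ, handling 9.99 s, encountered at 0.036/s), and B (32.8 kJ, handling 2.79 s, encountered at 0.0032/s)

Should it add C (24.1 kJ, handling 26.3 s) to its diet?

Yes

Current rate: (0.036×13.4 + 0.0032×32.8)/(1 + 0.036×9.99 + 0.0032×2.79) = 0.4292 kJ/s.
C: E/h = 24.1/26.3 = 0.9163 kJ/s.
Since 0.9163 > R, including C increases the long-run rate.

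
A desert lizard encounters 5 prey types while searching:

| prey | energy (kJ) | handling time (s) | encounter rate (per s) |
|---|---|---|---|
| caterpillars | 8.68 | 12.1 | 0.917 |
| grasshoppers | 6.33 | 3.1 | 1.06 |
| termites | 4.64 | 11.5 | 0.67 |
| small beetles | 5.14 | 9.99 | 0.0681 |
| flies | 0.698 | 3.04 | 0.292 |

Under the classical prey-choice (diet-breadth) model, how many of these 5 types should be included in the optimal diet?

Profitabilities (E/h, kJ/s): grasshoppers 2.04, caterpillars 0.717, small beetles 0.515, termites 0.403, flies 0.23. Add prey in this order while the next type's profitability exceeds the intake rate on those already taken.
Rate on top 1: 1.566. caterpillars: 0.717 < 1.566 → exclude; stop.
Optimal diet: grasshoppers — 1 of 5 types.

1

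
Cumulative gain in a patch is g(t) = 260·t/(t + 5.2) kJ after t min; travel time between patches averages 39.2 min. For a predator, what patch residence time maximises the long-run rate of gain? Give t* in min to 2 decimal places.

Optimal t* satisfies g'(t*) = g(t*)/(T + t*).
g'(t) = 260·5.2/(t + 5.2)². Setting 260·5.2/(t+5.2)² = 260t/[(t+5.2)(39.2+t)] gives 5.2(39.2+t) = t(t+5.2), so t² = 5.2×39.2 = 203.8.
t* = √203.8 = 14.28 min.

14.28 min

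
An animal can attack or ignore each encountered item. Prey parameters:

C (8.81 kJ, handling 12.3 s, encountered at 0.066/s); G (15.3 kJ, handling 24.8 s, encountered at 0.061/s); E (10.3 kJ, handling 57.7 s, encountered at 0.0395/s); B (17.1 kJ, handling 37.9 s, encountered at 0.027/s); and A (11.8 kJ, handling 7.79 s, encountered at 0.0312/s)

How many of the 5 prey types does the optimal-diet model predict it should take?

3

Rank by E/h (kJ/s): A 1.51, C 0.716, G 0.617, B 0.451, E 0.179. Include each in turn until the next type's E/h falls below the running intake rate.
Rate on top 1: 0.2962. C: 0.716 > 0.2962 → include.
Rate on top 2: 0.4621. G: 0.617 > 0.4621 → include.
Rate on top 3: 0.5278. B: 0.451 < 0.5278 → exclude; stop.
Optimal diet: A, C, G — 3 of 5 types.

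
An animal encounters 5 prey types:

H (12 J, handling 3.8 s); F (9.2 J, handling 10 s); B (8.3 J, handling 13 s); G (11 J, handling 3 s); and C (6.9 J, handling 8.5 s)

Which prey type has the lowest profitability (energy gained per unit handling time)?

B

Profitability E/h (J/s): H = 12/3.8 = 3.16, F = 9.2/10 = 0.92, B = 8.3/13 = 0.638, G = 11/3 = 3.67, C = 6.9/8.5 = 0.812.
Ranked: G > H > F > C > B.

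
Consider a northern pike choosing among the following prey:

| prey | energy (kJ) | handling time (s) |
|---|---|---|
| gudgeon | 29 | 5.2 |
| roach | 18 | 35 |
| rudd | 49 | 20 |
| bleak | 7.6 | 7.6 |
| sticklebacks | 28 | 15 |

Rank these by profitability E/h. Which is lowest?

Profitability E/h (kJ/s): gudgeon = 29/5.2 = 5.58, roach = 18/35 = 0.514, rudd = 49/20 = 2.45, bleak = 7.6/7.6 = 1, sticklebacks = 28/15 = 1.87.
Ranked: gudgeon > rudd > sticklebacks > bleak > roach.

roach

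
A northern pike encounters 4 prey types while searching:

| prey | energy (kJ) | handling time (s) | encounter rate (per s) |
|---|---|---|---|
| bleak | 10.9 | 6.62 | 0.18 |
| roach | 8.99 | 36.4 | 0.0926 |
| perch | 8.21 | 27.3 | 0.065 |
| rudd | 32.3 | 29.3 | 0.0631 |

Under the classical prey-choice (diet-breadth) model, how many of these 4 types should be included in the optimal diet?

2

E/h in descending order: bleak 1.65, rudd 1.1, perch 0.301, roach 0.247 kJ/s. The optimal diet is the largest prefix of this list for which every included type satisfies E_i/h_i > R on the types above it.
Rate on top 1: 0.8952. rudd: 1.1 > 0.8952 → include.
Rate on top 2: 0.99. perch: 0.301 < 0.99 → exclude; stop.
Optimal diet: bleak, rudd — 2 of 4 types.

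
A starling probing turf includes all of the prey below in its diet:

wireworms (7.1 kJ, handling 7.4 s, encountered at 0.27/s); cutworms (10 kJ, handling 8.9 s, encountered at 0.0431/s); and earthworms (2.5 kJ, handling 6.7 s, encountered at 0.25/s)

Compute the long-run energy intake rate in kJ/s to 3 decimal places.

R = Σλ_iE_i / (1 + Σλ_ih_i)
Numerator: 0.27×7.1 + 0.0431×10 + 0.25×2.5 = 2.973
Denominator: 1 + 0.27×7.4 + 0.0431×8.9 + 0.25×6.7 = 5.057
R = 2.973/5.057 = 0.5879 kJ/s

0.588 kJ/s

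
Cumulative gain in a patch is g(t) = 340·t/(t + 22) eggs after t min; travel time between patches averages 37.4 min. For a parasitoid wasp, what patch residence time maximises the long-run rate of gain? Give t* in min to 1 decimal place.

28.7 min

By the marginal value theorem, leave when the instantaneous gain rate g'(t) equals the habitat-wide average g(t)/(T + t).
g'(t) = 340·22/(t + 22)². Setting 340·22/(t+22)² = 340t/[(t+22)(37.4+t)] gives 22(37.4+t) = t(t+22), so t² = 22×37.4 = 822.8.
t* = √822.8 = 28.68 min.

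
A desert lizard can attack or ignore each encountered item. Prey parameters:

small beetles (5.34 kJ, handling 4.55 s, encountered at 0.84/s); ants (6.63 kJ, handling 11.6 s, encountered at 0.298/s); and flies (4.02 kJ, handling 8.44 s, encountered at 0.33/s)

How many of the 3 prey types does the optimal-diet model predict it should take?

1

Profitabilities (E/h, kJ/s): small beetles 1.17, ants 0.572, flies 0.476. Add prey in this order while the next type's profitability exceeds the intake rate on those already taken.
Rate on top 1: 0.9302. ants: 0.572 < 0.9302 → exclude; stop.
Optimal diet: small beetles — 1 of 3 types.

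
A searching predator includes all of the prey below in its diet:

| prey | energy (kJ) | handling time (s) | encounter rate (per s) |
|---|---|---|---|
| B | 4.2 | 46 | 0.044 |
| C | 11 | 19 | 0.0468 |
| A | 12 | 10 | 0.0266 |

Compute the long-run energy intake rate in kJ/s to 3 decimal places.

0.244 kJ/s

R = (0.044×4.2 + 0.0468×11 + 0.0266×12) / (1 + 0.044×46 + 0.0468×19 + 0.0266×10) = 1.019/4.179 = 0.2438 kJ/s.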